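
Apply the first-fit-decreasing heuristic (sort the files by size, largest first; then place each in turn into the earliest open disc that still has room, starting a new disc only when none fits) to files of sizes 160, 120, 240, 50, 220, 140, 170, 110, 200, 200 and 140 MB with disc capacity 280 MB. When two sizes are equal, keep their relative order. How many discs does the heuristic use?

Sorted descending: 240, 220, 200, 200, 170, 160, 140, 140, 120, 110, 50.
  240 → disc 1 (new)  [load 240/280]
  220 → disc 2 (new)  [load 220/280]
  200 → disc 3 (new)  [load 200/280]
  200 → disc 4 (new)  [load 200/280]
  170 → disc 5 (new)  [load 170/280]
  160 → disc 6 (new)  [load 160/280]
  140 → disc 7 (new)  [load 140/280]
  140 → disc 7  [load 280/280]
  120 → disc 6  [load 280/280]
  110 → disc 5  [load 280/280]
  50 → disc 2  [load 270/280]
7 discs opened.

7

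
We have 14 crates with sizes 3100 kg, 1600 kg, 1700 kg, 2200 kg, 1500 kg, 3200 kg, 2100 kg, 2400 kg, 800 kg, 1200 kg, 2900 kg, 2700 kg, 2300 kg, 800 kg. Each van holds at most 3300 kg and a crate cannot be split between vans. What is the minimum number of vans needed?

Total = 3200 + 3100 + 2900 + 2700 + 2400 + 2300 + 2200 + 2100 + 1700 + 1600 + 1500 + 1200 + 800 + 800 = 28500 kg.
Lower bound: ⌈28500/3300⌉ = 9 vans.
A packing using 10 vans:
  van 1: 3200 = 3200
  van 2: 3100 = 3100
  van 3: 2900 = 2900
  van 4: 2700 = 2700
  van 5: 2400 + 800 = 3200
  van 6: 2300 + 800 = 3100
  van 7: 2200 = 2200
  van 8: 2100 + 1200 = 3300
  van 9: 1700 + 1600 = 3300
  van 10: 1500 = 1500
No arrangement into 9 vans stays within capacity, so 10 is optimal.

10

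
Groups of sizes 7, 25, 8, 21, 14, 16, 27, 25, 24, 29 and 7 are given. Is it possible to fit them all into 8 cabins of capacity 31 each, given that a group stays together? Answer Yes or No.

Yes

A valid assignment using 8 cabins:
  cabin 1: 29 = 29
  cabin 2: 27 = 27
  cabin 3: 25 = 25
  cabin 4: 25 = 25
  cabin 5: 24 + 7 = 31
  cabin 6: 21 + 8 = 29
  cabin 7: 16 + 14 = 30
  cabin 8: 7 = 7
Every load is within 31, so 8 cabins suffice.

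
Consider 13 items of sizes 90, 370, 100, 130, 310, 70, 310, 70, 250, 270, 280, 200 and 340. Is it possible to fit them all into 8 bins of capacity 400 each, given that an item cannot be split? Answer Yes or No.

Yes

A valid assignment using 8 bins:
  bin 1: 370 = 370
  bin 2: 340 = 340
  bin 3: 310 + 90 = 400
  bin 4: 310 + 70 = 380
  bin 5: 280 + 100 = 380
  bin 6: 270 + 130 = 400
  bin 7: 250 + 70 = 320
  bin 8: 200 = 200
Every load is within 400, so 8 bins suffice.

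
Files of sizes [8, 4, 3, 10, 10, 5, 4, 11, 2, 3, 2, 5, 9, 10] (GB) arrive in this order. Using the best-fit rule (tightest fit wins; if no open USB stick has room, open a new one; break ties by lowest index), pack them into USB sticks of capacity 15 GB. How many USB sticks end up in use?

7

  8 → USB stick 1 (new)  [load 8/15]
  4 → USB stick 1  [load 12/15]
  3 → USB stick 1  [load 15/15]
  10 → USB stick 2 (new)  [load 10/15]
  10 → USB stick 3 (new)  [load 10/15]
  5 → USB stick 2  [load 15/15]
  4 → USB stick 3  [load 14/15]
  11 → USB stick 4 (new)  [load 11/15]
  2 → USB stick 4  [load 13/15]
  3 → USB stick 5 (new)  [load 3/15]
  2 → USB stick 4  [load 15/15]
  5 → USB stick 5  [load 8/15]
  9 → USB stick 6 (new)  [load 9/15]
  10 → USB stick 7 (new)  [load 10/15]
7 USB sticks opened.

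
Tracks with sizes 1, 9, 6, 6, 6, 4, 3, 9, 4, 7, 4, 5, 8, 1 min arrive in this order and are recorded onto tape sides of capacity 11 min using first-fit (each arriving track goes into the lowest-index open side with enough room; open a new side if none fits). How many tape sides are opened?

  1 → side 1 (new)  [load 1/11]
  9 → side 1  [load 10/11]
  6 → side 2 (new)  [load 6/11]
  6 → side 3 (new)  [load 6/11]
  6 → side 4 (new)  [load 6/11]
  4 → side 2  [load 10/11]
  3 → side 3  [load 9/11]
  9 → side 5 (new)  [load 9/11]
  4 → side 4  [load 10/11]
  7 → side 6 (new)  [load 7/11]
  4 → side 6  [load 11/11]
  5 → side 7 (new)  [load 5/11]
  8 → side 8 (new)  [load 8/11]
  1 → side 1  [load 11/11]
8 tape sides opened.

8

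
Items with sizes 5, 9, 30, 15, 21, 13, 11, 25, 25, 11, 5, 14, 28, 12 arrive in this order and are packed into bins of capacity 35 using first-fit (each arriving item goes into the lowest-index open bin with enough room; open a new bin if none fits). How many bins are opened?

  5 → bin 1 (new)  [load 5/35]
  9 → bin 1  [load 14/35]
  30 → bin 2 (new)  [load 30/35]
  15 → bin 1  [load 29/35]
  21 → bin 3 (new)  [load 21/35]
  13 → bin 3  [load 34/35]
  11 → bin 4 (new)  [load 11/35]
  25 → bin 5 (new)  [load 25/35]
  25 → bin 6 (new)  [load 25/35]
  11 → bin 4  [load 22/35]
  5 → bin 1  [load 34/35]
  14 → bin 7 (new)  [load 14/35]
  28 → bin 8 (new)  [load 28/35]
  12 → bin 4  [load 34/35]
8 bins opened.

8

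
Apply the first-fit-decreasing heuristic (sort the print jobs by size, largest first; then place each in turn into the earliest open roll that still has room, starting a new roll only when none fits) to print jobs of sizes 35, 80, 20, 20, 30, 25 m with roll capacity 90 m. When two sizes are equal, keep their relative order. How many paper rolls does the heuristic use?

3

Sorted descending: 80, 35, 30, 25, 20, 20.
  80 → roll 1 (new)  [load 80/90]
  35 → roll 2 (new)  [load 35/90]
  30 → roll 2  [load 65/90]
  25 → roll 2  [load 90/90]
  20 → roll 3 (new)  [load 20/90]
  20 → roll 3  [load 40/90]
3 paper rolls opened.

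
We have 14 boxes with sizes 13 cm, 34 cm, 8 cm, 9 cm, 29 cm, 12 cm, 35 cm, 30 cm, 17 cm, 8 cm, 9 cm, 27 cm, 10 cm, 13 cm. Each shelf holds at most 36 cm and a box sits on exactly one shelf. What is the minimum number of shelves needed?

Total = 35 + 34 + 30 + 29 + 27 + 17 + 13 + 13 + 12 + 10 + 9 + 9 + 8 + 8 = 254 cm.
Lower bound: ⌈254/36⌉ = 8 shelves.
A packing using 8 shelves:
  shelf 1: 35 = 35
  shelf 2: 34 = 34
  shelf 3: 30 = 30
  shelf 4: 29 = 29
  shelf 5: 27 + 9 = 36
  shelf 6: 17 + 13 = 30
  shelf 7: 13 + 12 + 10 = 35
  shelf 8: 9 + 8 + 8 = 25
This matches the lower bound, so 8 is optimal.

8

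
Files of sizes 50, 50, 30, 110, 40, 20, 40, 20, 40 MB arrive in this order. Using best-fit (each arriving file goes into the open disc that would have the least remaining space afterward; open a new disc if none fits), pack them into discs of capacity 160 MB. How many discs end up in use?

3

  50 → disc 1 (new)  [load 50/160]
  50 → disc 1  [load 100/160]
  30 → disc 1  [load 130/160]
  110 → disc 2 (new)  [load 110/160]
  40 → disc 2  [load 150/160]
  20 → disc 1  [load 150/160]
  40 → disc 3 (new)  [load 40/160]
  20 → disc 3  [load 60/160]
  40 → disc 3  [load 100/160]
3 discs opened.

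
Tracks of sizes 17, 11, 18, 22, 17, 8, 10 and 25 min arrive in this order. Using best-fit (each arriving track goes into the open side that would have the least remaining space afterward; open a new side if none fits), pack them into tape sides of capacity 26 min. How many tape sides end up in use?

6

  17 → side 1 (new)  [load 17/26]
  11 → side 2 (new)  [load 11/26]
  18 → side 3 (new)  [load 18/26]
  22 → side 4 (new)  [load 22/26]
  17 → side 5 (new)  [load 17/26]
  8 → side 3  [load 26/26]
  10 → side 2  [load 21/26]
  25 → side 6 (new)  [load 25/26]
6 tape sides opened.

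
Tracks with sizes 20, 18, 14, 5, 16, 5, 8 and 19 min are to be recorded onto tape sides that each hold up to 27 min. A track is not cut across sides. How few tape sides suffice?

Total = 20 + 19 + 18 + 16 + 14 + 8 + 5 + 5 = 105 min.
Lower bound: ⌈105/27⌉ = 4 tape sides.
Also, 5 tracks each exceed 27/2 min, and no two of those can share a side, so at least 5 tape sides are needed.
A packing using 5 tape sides:
  side 1: 20 + 5 = 25
  side 2: 19 + 8 = 27
  side 3: 18 + 5 = 23
  side 4: 16 = 16
  side 5: 14 = 14
This matches the lower bound, so 5 is optimal.

5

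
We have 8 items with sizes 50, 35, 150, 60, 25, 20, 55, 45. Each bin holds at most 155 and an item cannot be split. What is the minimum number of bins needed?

Total = 150 + 60 + 55 + 50 + 45 + 35 + 25 + 20 = 440.
Lower bound: ⌈440/155⌉ = 3 bins.
A packing using 3 bins:
  bin 1: 150 = 150
  bin 2: 60 + 55 + 35 = 150
  bin 3: 50 + 45 + 25 + 20 = 140
This matches the lower bound, so 3 is optimal.

3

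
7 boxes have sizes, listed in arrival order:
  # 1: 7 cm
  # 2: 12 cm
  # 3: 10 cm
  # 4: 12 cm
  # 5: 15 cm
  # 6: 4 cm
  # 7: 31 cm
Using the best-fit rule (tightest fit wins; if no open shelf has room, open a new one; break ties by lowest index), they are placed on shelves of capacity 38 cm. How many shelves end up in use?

  7 → shelf 1 (new)  [load 7/38]
  12 → shelf 1  [load 19/38]
  10 → shelf 1  [load 29/38]
  12 → shelf 2 (new)  [load 12/38]
  15 → shelf 2  [load 27/38]
  4 → shelf 1  [load 33/38]
  31 → shelf 3 (new)  [load 31/38]
3 shelves opened.

3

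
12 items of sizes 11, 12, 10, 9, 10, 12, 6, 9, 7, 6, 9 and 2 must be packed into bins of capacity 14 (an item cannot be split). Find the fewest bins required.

10

Total = 12 + 12 + 11 + 10 + 10 + 9 + 9 + 9 + 7 + 6 + 6 + 2 = 103.
Lower bound: ⌈103/14⌉ = 8 bins.
A packing using 10 bins:
  bin 1: 12 + 2 = 14
  bin 2: 12 = 12
  bin 3: 11 = 11
  bin 4: 10 = 10
  bin 5: 10 = 10
  bin 6: 9 = 9
  bin 7: 9 = 9
  bin 8: 9 = 9
  bin 9: 7 + 6 = 13
  bin 10: 6 = 6
No arrangement into 9 bins stays within capacity, so 10 is optimal.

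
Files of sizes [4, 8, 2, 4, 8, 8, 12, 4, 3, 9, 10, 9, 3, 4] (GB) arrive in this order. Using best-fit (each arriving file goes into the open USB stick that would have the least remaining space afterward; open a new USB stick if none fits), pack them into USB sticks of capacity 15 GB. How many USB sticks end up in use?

7

  4 → USB stick 1 (new)  [load 4/15]
  8 → USB stick 1  [load 12/15]
  2 → USB stick 1  [load 14/15]
  4 → USB stick 2 (new)  [load 4/15]
  8 → USB stick 2  [load 12/15]
  8 → USB stick 3 (new)  [load 8/15]
  12 → USB stick 4 (new)  [load 12/15]
  4 → USB stick 3  [load 12/15]
  3 → USB stick 2  [load 15/15]
  9 → USB stick 5 (new)  [load 9/15]
  10 → USB stick 6 (new)  [load 10/15]
  9 → USB stick 7 (new)  [load 9/15]
  3 → USB stick 3  [load 15/15]
  4 → USB stick 6  [load 14/15]
7 USB sticks opened.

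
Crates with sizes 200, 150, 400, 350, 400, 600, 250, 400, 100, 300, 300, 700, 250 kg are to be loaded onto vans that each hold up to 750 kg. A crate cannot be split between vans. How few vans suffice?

6

Total = 700 + 600 + 400 + 400 + 400 + 350 + 300 + 300 + 250 + 250 + 200 + 150 + 100 = 4400 kg.
Lower bound: ⌈4400/750⌉ = 6 vans.
A packing using 6 vans:
  van 1: 700 = 700
  van 2: 600 + 150 = 750
  van 3: 400 + 350 = 750
  van 4: 400 + 300 = 700
  van 5: 400 + 250 + 100 = 750
  van 6: 300 + 250 + 200 = 750
This matches the lower bound, so 6 is optimal.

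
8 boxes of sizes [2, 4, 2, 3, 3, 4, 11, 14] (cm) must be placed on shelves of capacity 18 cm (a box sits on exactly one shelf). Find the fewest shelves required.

3

Total = 14 + 11 + 4 + 4 + 3 + 3 + 2 + 2 = 43 cm.
Lower bound: ⌈43/18⌉ = 3 shelves.
A packing using 3 shelves:
  shelf 1: 14 + 4 = 18
  shelf 2: 11 + 4 + 3 = 18
  shelf 3: 3 + 2 + 2 = 7
This matches the lower bound, so 3 is optimal.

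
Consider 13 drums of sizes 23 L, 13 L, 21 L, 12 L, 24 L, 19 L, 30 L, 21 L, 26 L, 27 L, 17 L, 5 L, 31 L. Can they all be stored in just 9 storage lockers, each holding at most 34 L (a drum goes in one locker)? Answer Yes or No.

No

Total = 269 L; ⌈269/34⌉ = 8.
9 drums each exceed half the capacity and cannot share a locker, forcing at least 9 storage lockers.
The bound of 9 does not rule out 9, but exhaustive search shows no assignment into 9 storage lockers of capacity 34 L exists — the minimum is 10.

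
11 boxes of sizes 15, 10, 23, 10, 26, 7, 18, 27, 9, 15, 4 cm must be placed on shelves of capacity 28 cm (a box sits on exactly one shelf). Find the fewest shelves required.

7

Total = 27 + 26 + 23 + 18 + 15 + 15 + 10 + 10 + 9 + 7 + 4 = 164 cm.
Lower bound: ⌈164/28⌉ = 6 shelves.
A packing using 7 shelves:
  shelf 1: 27 = 27
  shelf 2: 26 = 26
  shelf 3: 23 + 4 = 27
  shelf 4: 18 + 10 = 28
  shelf 5: 15 + 10 = 25
  shelf 6: 15 + 9 = 24
  shelf 7: 7 = 7
No arrangement into 6 shelves stays within capacity, so 7 is optimal.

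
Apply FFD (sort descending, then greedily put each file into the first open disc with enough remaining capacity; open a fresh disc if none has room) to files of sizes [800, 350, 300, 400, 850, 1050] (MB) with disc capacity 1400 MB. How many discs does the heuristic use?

Sorted descending: 1050, 850, 800, 400, 350, 300.
  1050 → disc 1 (new)  [load 1050/1400]
  850 → disc 2 (new)  [load 850/1400]
  800 → disc 3 (new)  [load 800/1400]
  400 → disc 2  [load 1250/1400]
  350 → disc 1  [load 1400/1400]
  300 → disc 3  [load 1100/1400]
3 discs opened.

3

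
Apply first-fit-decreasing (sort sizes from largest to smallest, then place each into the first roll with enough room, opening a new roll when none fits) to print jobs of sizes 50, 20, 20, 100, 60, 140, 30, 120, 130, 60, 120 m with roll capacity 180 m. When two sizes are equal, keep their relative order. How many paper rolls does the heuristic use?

5

Sorted descending: 140, 130, 120, 120, 100, 60, 60, 50, 30, 20, 20.
  140 → roll 1 (new)  [load 140/180]
  130 → roll 2 (new)  [load 130/180]
  120 → roll 3 (new)  [load 120/180]
  120 → roll 4 (new)  [load 120/180]
  100 → roll 5 (new)  [load 100/180]
  60 → roll 3  [load 180/180]
  60 → roll 4  [load 180/180]
  50 → roll 2  [load 180/180]
  30 → roll 1  [load 170/180]
  20 → roll 5  [load 120/180]
  20 → roll 5  [load 140/180]
5 paper rolls opened.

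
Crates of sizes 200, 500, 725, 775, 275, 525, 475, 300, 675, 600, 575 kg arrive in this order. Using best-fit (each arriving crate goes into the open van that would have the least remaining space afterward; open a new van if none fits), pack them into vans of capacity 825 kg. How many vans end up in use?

  200 → van 1 (new)  [load 200/825]
  500 → van 1  [load 700/825]
  725 → van 2 (new)  [load 725/825]
  775 → van 3 (new)  [load 775/825]
  275 → van 4 (new)  [load 275/825]
  525 → van 4  [load 800/825]
  475 → van 5 (new)  [load 475/825]
  300 → van 5  [load 775/825]
  675 → van 6 (new)  [load 675/825]
  600 → van 7 (new)  [load 600/825]
  575 → van 8 (new)  [load 575/825]
8 vans opened.

8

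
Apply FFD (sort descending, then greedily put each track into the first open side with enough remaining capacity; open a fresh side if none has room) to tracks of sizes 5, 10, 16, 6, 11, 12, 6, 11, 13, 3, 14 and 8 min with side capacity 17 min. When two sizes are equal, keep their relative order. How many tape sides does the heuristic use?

8

Sorted descending: 16, 14, 13, 12, 11, 11, 10, 8, 6, 6, 5, 3.
  16 → side 1 (new)  [load 16/17]
  14 → side 2 (new)  [load 14/17]
  13 → side 3 (new)  [load 13/17]
  12 → side 4 (new)  [load 12/17]
  11 → side 5 (new)  [load 11/17]
  11 → side 6 (new)  [load 11/17]
  10 → side 7 (new)  [load 10/17]
  8 → side 8 (new)  [load 8/17]
  6 → side 5  [load 17/17]
  6 → side 6  [load 17/17]
  5 → side 4  [load 17/17]
  3 → side 2  [load 17/17]
8 tape sides opened.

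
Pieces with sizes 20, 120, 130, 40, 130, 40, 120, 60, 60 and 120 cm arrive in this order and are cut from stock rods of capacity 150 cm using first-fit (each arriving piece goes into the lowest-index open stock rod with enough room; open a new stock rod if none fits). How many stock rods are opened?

7

  20 → stock rod 1 (new)  [load 20/150]
  120 → stock rod 1  [load 140/150]
  130 → stock rod 2 (new)  [load 130/150]
  40 → stock rod 3 (new)  [load 40/150]
  130 → stock rod 4 (new)  [load 130/150]
  40 → stock rod 3  [load 80/150]
  120 → stock rod 5 (new)  [load 120/150]
  60 → stock rod 3  [load 140/150]
  60 → stock rod 6 (new)  [load 60/150]
  120 → stock rod 7 (new)  [load 120/150]
7 stock rods opened.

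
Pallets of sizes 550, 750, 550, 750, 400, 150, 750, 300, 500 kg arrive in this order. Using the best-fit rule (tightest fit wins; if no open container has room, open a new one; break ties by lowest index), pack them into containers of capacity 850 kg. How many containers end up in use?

7

  550 → container 1 (new)  [load 550/850]
  750 → container 2 (new)  [load 750/850]
  550 → container 3 (new)  [load 550/850]
  750 → container 4 (new)  [load 750/850]
  400 → container 5 (new)  [load 400/850]
  150 → container 1  [load 700/850]
  750 → container 6 (new)  [load 750/850]
  300 → container 3  [load 850/850]
  500 → container 7 (new)  [load 500/850]
7 containers opened.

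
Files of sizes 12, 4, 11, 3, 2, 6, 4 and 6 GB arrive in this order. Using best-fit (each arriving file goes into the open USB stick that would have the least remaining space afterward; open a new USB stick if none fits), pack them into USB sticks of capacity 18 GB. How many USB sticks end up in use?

3

  12 → USB stick 1 (new)  [load 12/18]
  4 → USB stick 1  [load 16/18]
  11 → USB stick 2 (new)  [load 11/18]
  3 → USB stick 2  [load 14/18]
  2 → USB stick 1  [load 18/18]
  6 → USB stick 3 (new)  [load 6/18]
  4 → USB stick 2  [load 18/18]
  6 → USB stick 3  [load 12/18]
3 USB sticks opened.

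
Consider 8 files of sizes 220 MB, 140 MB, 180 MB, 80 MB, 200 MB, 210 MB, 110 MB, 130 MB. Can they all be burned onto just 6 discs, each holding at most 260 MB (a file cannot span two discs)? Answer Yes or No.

Yes

A valid assignment using 6 discs:
  disc 1: 220 = 220
  disc 2: 210 = 210
  disc 3: 200 = 200
  disc 4: 180 + 80 = 260
  disc 5: 140 + 110 = 250
  disc 6: 130 = 130
Every load is within 260 MB, so 6 discs suffice.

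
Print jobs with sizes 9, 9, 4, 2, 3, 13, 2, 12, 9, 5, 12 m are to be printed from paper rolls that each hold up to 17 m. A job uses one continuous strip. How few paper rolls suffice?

Total = 13 + 12 + 12 + 9 + 9 + 9 + 5 + 4 + 3 + 2 + 2 = 80 m.
Lower bound: ⌈80/17⌉ = 5 paper rolls.
Also, 6 print jobs each exceed 17/2 m, and no two of those can share a roll, so at least 6 paper rolls are needed.
A packing using 6 paper rolls:
  roll 1: 13 + 4 = 17
  roll 2: 12 + 5 = 17
  roll 3: 12 + 3 + 2 = 17
  roll 4: 9 + 2 = 11
  roll 5: 9 = 9
  roll 6: 9 = 9
This matches the lower bound, so 6 is optimal.

6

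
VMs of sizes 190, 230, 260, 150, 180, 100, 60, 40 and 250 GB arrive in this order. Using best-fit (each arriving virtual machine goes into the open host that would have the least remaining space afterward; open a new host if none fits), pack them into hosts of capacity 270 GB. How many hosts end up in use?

6

  190 → host 1 (new)  [load 190/270]
  230 → host 2 (new)  [load 230/270]
  260 → host 3 (new)  [load 260/270]
  150 → host 4 (new)  [load 150/270]
  180 → host 5 (new)  [load 180/270]
  100 → host 4  [load 250/270]
  60 → host 1  [load 250/270]
  40 → host 2  [load 270/270]
  250 → host 6 (new)  [load 250/270]
6 hosts opened.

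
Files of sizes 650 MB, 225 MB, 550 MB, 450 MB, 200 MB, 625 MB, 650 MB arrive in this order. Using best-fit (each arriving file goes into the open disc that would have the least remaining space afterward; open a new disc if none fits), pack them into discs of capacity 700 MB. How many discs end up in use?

6

  650 → disc 1 (new)  [load 650/700]
  225 → disc 2 (new)  [load 225/700]
  550 → disc 3 (new)  [load 550/700]
  450 → disc 2  [load 675/700]
  200 → disc 4 (new)  [load 200/700]
  625 → disc 5 (new)  [load 625/700]
  650 → disc 6 (new)  [load 650/700]
6 discs opened.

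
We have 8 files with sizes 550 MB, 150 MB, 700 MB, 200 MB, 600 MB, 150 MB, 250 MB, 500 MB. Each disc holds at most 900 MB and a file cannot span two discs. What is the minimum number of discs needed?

Total = 700 + 600 + 550 + 500 + 250 + 200 + 150 + 150 = 3100 MB.
Lower bound: ⌈3100/900⌉ = 4 discs.
A packing using 4 discs:
  disc 1: 700 + 200 = 900
  disc 2: 600 + 250 = 850
  disc 3: 550 + 150 + 150 = 850
  disc 4: 500 = 500
This matches the lower bound, so 4 is optimal.

4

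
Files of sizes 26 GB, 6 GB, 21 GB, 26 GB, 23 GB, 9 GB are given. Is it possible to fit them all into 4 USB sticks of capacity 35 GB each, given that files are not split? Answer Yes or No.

A valid assignment using 4 USB sticks:
  USB stick 1: 26 + 9 = 35
  USB stick 2: 26 + 6 = 32
  USB stick 3: 23 = 23
  USB stick 4: 21 = 21
Every load is within 35 GB, so 4 USB sticks suffice.

Yes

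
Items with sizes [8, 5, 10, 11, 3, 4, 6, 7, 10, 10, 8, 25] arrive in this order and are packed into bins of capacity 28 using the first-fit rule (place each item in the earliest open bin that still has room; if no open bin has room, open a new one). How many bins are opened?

4

  8 → bin 1 (new)  [load 8/28]
  5 → bin 1  [load 13/28]
  10 → bin 1  [load 23/28]
  11 → bin 2 (new)  [load 11/28]
  3 → bin 1  [load 26/28]
  4 → bin 2  [load 15/28]
  6 → bin 2  [load 21/28]
  7 → bin 2  [load 28/28]
  10 → bin 3 (new)  [load 10/28]
  10 → bin 3  [load 20/28]
  8 → bin 3  [load 28/28]
  25 → bin 4 (new)  [load 25/28]
4 bins opened.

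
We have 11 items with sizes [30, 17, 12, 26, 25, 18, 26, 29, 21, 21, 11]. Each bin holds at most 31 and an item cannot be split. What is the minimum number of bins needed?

9

Total = 30 + 29 + 26 + 26 + 25 + 21 + 21 + 18 + 17 + 12 + 11 = 236.
Lower bound: ⌈236/31⌉ = 8 bins.
Also, 9 items each exceed 31/2, and no two of those can share a bin, so at least 9 bins are needed.
A packing using 9 bins:
  bin 1: 30 = 30
  bin 2: 29 = 29
  bin 3: 26 = 26
  bin 4: 26 = 26
  bin 5: 25 = 25
  bin 6: 21 = 21
  bin 7: 21 = 21
  bin 8: 18 + 12 = 30
  bin 9: 17 + 11 = 28
This matches the lower bound, so 9 is optimal.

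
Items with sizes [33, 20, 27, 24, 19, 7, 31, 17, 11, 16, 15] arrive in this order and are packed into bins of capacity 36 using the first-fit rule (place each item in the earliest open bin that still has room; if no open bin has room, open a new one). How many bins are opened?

7

  33 → bin 1 (new)  [load 33/36]
  20 → bin 2 (new)  [load 20/36]
  27 → bin 3 (new)  [load 27/36]
  24 → bin 4 (new)  [load 24/36]
  19 → bin 5 (new)  [load 19/36]
  7 → bin 2  [load 27/36]
  31 → bin 6 (new)  [load 31/36]
  17 → bin 5  [load 36/36]
  11 → bin 4  [load 35/36]
  16 → bin 7 (new)  [load 16/36]
  15 → bin 7  [load 31/36]
7 bins opened.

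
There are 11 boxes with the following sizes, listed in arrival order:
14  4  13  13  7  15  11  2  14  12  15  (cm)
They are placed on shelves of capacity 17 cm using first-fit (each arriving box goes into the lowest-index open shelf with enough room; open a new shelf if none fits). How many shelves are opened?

9

  14 → shelf 1 (new)  [load 14/17]
  4 → shelf 2 (new)  [load 4/17]
  13 → shelf 2  [load 17/17]
  13 → shelf 3 (new)  [load 13/17]
  7 → shelf 4 (new)  [load 7/17]
  15 → shelf 5 (new)  [load 15/17]
  11 → shelf 6 (new)  [load 11/17]
  2 → shelf 1  [load 16/17]
  14 → shelf 7 (new)  [load 14/17]
  12 → shelf 8 (new)  [load 12/17]
  15 → shelf 9 (new)  [load 15/17]
9 shelves opened.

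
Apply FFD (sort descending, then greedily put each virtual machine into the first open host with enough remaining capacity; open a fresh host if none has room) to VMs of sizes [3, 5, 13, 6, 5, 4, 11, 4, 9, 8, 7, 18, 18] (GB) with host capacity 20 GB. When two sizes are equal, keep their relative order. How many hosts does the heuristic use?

Sorted descending: 18, 18, 13, 11, 9, 8, 7, 6, 5, 5, 4, 4, 3.
  18 → host 1 (new)  [load 18/20]
  18 → host 2 (new)  [load 18/20]
  13 → host 3 (new)  [load 13/20]
  11 → host 4 (new)  [load 11/20]
  9 → host 4  [load 20/20]
  8 → host 5 (new)  [load 8/20]
  7 → host 3  [load 20/20]
  6 → host 5  [load 14/20]
  5 → host 5  [load 19/20]
  5 → host 6 (new)  [load 5/20]
  4 → host 6  [load 9/20]
  4 → host 6  [load 13/20]
  3 → host 6  [load 16/20]
6 hosts opened.

6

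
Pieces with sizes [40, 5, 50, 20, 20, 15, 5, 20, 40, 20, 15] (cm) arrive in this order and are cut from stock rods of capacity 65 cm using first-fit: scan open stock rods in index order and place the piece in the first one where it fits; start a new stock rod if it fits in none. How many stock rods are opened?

4

  40 → stock rod 1 (new)  [load 40/65]
  5 → stock rod 1  [load 45/65]
  50 → stock rod 2 (new)  [load 50/65]
  20 → stock rod 1  [load 65/65]
  20 → stock rod 3 (new)  [load 20/65]
  15 → stock rod 2  [load 65/65]
  5 → stock rod 3  [load 25/65]
  20 → stock rod 3  [load 45/65]
  40 → stock rod 4 (new)  [load 40/65]
  20 → stock rod 3  [load 65/65]
  15 → stock rod 4  [load 55/65]
4 stock rods opened.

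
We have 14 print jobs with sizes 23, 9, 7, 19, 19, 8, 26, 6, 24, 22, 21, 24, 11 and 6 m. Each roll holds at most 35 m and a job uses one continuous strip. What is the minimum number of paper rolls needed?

Total = 26 + 24 + 24 + 23 + 22 + 21 + 19 + 19 + 11 + 9 + 8 + 7 + 6 + 6 = 225 m.
Lower bound: ⌈225/35⌉ = 7 paper rolls.
Also, 8 print jobs each exceed 35/2 m, and no two of those can share a roll, so at least 8 paper rolls are needed.
A packing using 8 paper rolls:
  roll 1: 26 + 9 = 35
  roll 2: 24 + 11 = 35
  roll 3: 24 + 8 = 32
  roll 4: 23 + 7 = 30
  roll 5: 22 + 6 + 6 = 34
  roll 6: 21 = 21
  roll 7: 19 = 19
  roll 8: 19 = 19
This matches the lower bound, so 8 is optimal.

8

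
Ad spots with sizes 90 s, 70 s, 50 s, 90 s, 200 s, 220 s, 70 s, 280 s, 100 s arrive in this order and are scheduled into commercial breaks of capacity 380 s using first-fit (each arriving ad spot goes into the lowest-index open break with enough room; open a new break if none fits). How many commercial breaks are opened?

  90 → break 1 (new)  [load 90/380]
  70 → break 1  [load 160/380]
  50 → break 1  [load 210/380]
  90 → break 1  [load 300/380]
  200 → break 2 (new)  [load 200/380]
  220 → break 3 (new)  [load 220/380]
  70 → break 1  [load 370/380]
  280 → break 4 (new)  [load 280/380]
  100 → break 2  [load 300/380]
4 commercial breaks opened.

4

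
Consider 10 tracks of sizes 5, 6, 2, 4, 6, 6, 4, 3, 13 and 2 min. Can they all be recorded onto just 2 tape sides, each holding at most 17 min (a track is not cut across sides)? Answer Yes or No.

No

Total = 51 min; ⌈51/17⌉ = 3.
At least 3 tape sides are required, but only 2 are allowed.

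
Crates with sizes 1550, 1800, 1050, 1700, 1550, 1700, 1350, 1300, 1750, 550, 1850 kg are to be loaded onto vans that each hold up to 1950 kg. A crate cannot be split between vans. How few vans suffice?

10

Total = 1850 + 1800 + 1750 + 1700 + 1700 + 1550 + 1550 + 1350 + 1300 + 1050 + 550 = 16150 kg.
Lower bound: ⌈16150/1950⌉ = 9 vans.
Also, 10 crates each exceed 975 kg, and no two of those can share a van, so at least 10 vans are needed.
A packing using 10 vans:
  van 1: 1850 = 1850
  van 2: 1800 = 1800
  van 3: 1750 = 1750
  van 4: 1700 = 1700
  van 5: 1700 = 1700
  van 6: 1550 = 1550
  van 7: 1550 = 1550
  van 8: 1350 + 550 = 1900
  van 9: 1300 = 1300
  van 10: 1050 = 1050
This matches the lower bound, so 10 is optimal.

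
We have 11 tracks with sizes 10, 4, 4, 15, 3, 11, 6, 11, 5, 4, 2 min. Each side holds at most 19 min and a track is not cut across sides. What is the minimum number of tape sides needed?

4

Total = 15 + 11 + 11 + 10 + 6 + 5 + 4 + 4 + 4 + 3 + 2 = 75 min.
Lower bound: ⌈75/19⌉ = 4 tape sides.
A packing using 4 tape sides:
  side 1: 15 + 4 = 19
  side 2: 11 + 6 + 2 = 19
  side 3: 11 + 5 + 3 = 19
  side 4: 10 + 4 + 4 = 18
This matches the lower bound, so 4 is optimal.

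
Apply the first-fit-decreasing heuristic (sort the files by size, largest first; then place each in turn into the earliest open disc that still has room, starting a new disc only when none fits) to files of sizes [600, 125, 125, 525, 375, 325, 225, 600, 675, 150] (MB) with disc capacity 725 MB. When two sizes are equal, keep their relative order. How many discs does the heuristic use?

6

Sorted descending: 675, 600, 600, 525, 375, 325, 225, 150, 125, 125.
  675 → disc 1 (new)  [load 675/725]
  600 → disc 2 (new)  [load 600/725]
  600 → disc 3 (new)  [load 600/725]
  525 → disc 4 (new)  [load 525/725]
  375 → disc 5 (new)  [load 375/725]
  325 → disc 5  [load 700/725]
  225 → disc 6 (new)  [load 225/725]
  150 → disc 4  [load 675/725]
  125 → disc 2  [load 725/725]
  125 → disc 3  [load 725/725]
6 discs opened.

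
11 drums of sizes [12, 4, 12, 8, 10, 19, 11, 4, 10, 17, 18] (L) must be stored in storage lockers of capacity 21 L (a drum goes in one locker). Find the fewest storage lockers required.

7

Total = 19 + 18 + 17 + 12 + 12 + 11 + 10 + 10 + 8 + 4 + 4 = 125 L.
Lower bound: ⌈125/21⌉ = 6 storage lockers.
A packing using 7 storage lockers:
  locker 1: 19 = 19
  locker 2: 18 = 18
  locker 3: 17 + 4 = 21
  locker 4: 12 + 8 = 20
  locker 5: 12 + 4 = 16
  locker 6: 11 + 10 = 21
  locker 7: 10 = 10
No arrangement into 6 storage lockers stays within capacity, so 7 is optimal.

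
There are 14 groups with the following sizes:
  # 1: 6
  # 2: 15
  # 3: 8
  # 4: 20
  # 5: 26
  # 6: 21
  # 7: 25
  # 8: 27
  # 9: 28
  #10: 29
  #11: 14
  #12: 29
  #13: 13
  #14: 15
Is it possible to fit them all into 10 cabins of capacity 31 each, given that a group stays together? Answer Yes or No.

Yes

A valid assignment using 10 cabins:
  cabin 1: 29 = 29
  cabin 2: 29 = 29
  cabin 3: 28 = 28
  cabin 4: 27 = 27
  cabin 5: 26 = 26
  cabin 6: 25 + 6 = 31
  cabin 7: 21 + 8 = 29
  cabin 8: 20 = 20
  cabin 9: 15 + 15 = 30
  cabin 10: 14 + 13 = 27
Every load is within 31, so 10 cabins suffice.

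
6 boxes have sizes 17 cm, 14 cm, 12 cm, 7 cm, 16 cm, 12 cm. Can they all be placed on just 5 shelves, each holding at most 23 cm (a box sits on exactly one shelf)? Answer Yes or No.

A valid assignment using 5 shelves:
  shelf 1: 17 = 17
  shelf 2: 16 + 7 = 23
  shelf 3: 14 = 14
  shelf 4: 12 = 12
  shelf 5: 12 = 12
Every load is within 23 cm, so 5 shelves suffice.

Yes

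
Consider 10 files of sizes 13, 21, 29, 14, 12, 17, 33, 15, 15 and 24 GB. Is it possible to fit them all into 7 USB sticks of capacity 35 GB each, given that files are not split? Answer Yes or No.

Yes

A valid assignment using 7 USB sticks:
  USB stick 1: 33 = 33
  USB stick 2: 29 = 29
  USB stick 3: 24 = 24
  USB stick 4: 21 + 14 = 35
  USB stick 5: 17 + 15 = 32
  USB stick 6: 15 + 13 = 28
  USB stick 7: 12 = 12
Every load is within 35 GB, so 7 USB sticks suffice.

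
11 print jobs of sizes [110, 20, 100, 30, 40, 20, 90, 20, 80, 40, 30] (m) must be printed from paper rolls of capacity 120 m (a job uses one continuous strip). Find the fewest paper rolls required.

5

Total = 110 + 100 + 90 + 80 + 40 + 40 + 30 + 30 + 20 + 20 + 20 = 580 m.
Lower bound: ⌈580/120⌉ = 5 paper rolls.
A packing using 5 paper rolls:
  roll 1: 110 = 110
  roll 2: 100 + 20 = 120
  roll 3: 90 + 30 = 120
  roll 4: 80 + 40 = 120
  roll 5: 40 + 30 + 20 + 20 = 110
This matches the lower bound, so 5 is optimal.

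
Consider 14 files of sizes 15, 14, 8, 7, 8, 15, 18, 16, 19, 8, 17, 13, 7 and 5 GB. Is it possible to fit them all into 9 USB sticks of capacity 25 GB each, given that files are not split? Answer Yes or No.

Yes

A valid assignment using 8 USB sticks:
  USB stick 1: 19 + 5 = 24
  USB stick 2: 18 + 7 = 25
  USB stick 3: 17 + 8 = 25
  USB stick 4: 16 + 8 = 24
  USB stick 5: 15 + 8 = 23
  USB stick 6: 15 + 7 = 22
  USB stick 7: 14 = 14
  USB stick 8: 13 = 13
That uses only 8 ≤ 9, so 9 USB sticks are enough.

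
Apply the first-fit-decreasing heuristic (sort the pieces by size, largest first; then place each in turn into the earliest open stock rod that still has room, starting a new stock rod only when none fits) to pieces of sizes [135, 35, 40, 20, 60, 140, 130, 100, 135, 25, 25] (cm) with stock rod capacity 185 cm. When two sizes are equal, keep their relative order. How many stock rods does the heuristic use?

Sorted descending: 140, 135, 135, 130, 100, 60, 40, 35, 25, 25, 20.
  140 → stock rod 1 (new)  [load 140/185]
  135 → stock rod 2 (new)  [load 135/185]
  135 → stock rod 3 (new)  [load 135/185]
  130 → stock rod 4 (new)  [load 130/185]
  100 → stock rod 5 (new)  [load 100/185]
  60 → stock rod 5  [load 160/185]
  40 → stock rod 1  [load 180/185]
  35 → stock rod 2  [load 170/185]
  25 → stock rod 3  [load 160/185]
  25 → stock rod 3  [load 185/185]
  20 → stock rod 4  [load 150/185]
5 stock rods opened.

5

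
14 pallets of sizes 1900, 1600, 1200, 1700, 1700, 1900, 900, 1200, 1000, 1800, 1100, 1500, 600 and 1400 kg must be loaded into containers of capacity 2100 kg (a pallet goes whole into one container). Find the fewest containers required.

Total = 1900 + 1900 + 1800 + 1700 + 1700 + 1600 + 1500 + 1400 + 1200 + 1200 + 1100 + 1000 + 900 + 600 = 19500 kg.
Lower bound: ⌈19500/2100⌉ = 10 containers.
Also, 11 pallets each exceed 1050 kg, and no two of those can share a container, so at least 11 containers are needed.
A packing using 11 containers:
  container 1: 1900 = 1900
  container 2: 1900 = 1900
  container 3: 1800 = 1800
  container 4: 1700 = 1700
  container 5: 1700 = 1700
  container 6: 1600 = 1600
  container 7: 1500 + 600 = 2100
  container 8: 1400 = 1400
  container 9: 1200 + 900 = 2100
  container 10: 1200 = 1200
  container 11: 1100 + 1000 = 2100
This matches the lower bound, so 11 is optimal.

11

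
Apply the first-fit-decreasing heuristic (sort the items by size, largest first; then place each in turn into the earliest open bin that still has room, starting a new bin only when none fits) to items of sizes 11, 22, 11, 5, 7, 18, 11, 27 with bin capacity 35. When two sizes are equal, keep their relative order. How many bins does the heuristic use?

4

Sorted descending: 27, 22, 18, 11, 11, 11, 7, 5.
  27 → bin 1 (new)  [load 27/35]
  22 → bin 2 (new)  [load 22/35]
  18 → bin 3 (new)  [load 18/35]
  11 → bin 2  [load 33/35]
  11 → bin 3  [load 29/35]
  11 → bin 4 (new)  [load 11/35]
  7 → bin 1  [load 34/35]
  5 → bin 3  [load 34/35]
4 bins opened.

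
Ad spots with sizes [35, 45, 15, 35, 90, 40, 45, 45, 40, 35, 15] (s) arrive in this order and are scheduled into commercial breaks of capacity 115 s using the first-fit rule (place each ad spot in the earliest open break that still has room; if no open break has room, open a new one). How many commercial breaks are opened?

  35 → break 1 (new)  [load 35/115]
  45 → break 1  [load 80/115]
  15 → break 1  [load 95/115]
  35 → break 2 (new)  [load 35/115]
  90 → break 3 (new)  [load 90/115]
  40 → break 2  [load 75/115]
  45 → break 4 (new)  [load 45/115]
  45 → break 4  [load 90/115]
  40 → break 2  [load 115/115]
  35 → break 5 (new)  [load 35/115]
  15 → break 1  [load 110/115]
5 commercial breaks opened.

5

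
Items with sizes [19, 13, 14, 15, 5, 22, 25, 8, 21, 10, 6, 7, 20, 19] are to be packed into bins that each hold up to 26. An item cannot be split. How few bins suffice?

Total = 25 + 22 + 21 + 20 + 19 + 19 + 15 + 14 + 13 + 10 + 8 + 7 + 6 + 5 = 204.
Lower bound: ⌈204/26⌉ = 8 bins.
A packing using 9 bins:
  bin 1: 25 = 25
  bin 2: 22 = 22
  bin 3: 21 + 5 = 26
  bin 4: 20 + 6 = 26
  bin 5: 19 + 7 = 26
  bin 6: 19 = 19
  bin 7: 15 + 10 = 25
  bin 8: 14 + 8 = 22
  bin 9: 13 = 13
No arrangement into 8 bins stays within capacity, so 9 is optimal.

9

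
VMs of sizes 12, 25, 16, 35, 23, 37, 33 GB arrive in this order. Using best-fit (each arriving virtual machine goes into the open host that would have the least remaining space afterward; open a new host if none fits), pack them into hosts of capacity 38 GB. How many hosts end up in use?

6

  12 → host 1 (new)  [load 12/38]
  25 → host 1  [load 37/38]
  16 → host 2 (new)  [load 16/38]
  35 → host 3 (new)  [load 35/38]
  23 → host 4 (new)  [load 23/38]
  37 → host 5 (new)  [load 37/38]
  33 → host 6 (new)  [load 33/38]
6 hosts opened.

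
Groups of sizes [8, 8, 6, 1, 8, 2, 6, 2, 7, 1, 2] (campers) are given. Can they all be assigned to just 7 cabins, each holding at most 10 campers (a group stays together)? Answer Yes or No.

Yes

A valid assignment using 6 cabins:
  cabin 1: 8 + 2 = 10
  cabin 2: 8 + 2 = 10
  cabin 3: 8 + 2 = 10
  cabin 4: 7 + 1 + 1 = 9
  cabin 5: 6 = 6
  cabin 6: 6 = 6
That uses only 6 ≤ 7, so 7 cabins are enough.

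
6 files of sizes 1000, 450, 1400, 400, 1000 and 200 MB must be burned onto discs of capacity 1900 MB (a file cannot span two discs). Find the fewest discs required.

3

Total = 1400 + 1000 + 1000 + 450 + 400 + 200 = 4450 MB.
Lower bound: ⌈4450/1900⌉ = 3 discs.
A packing using 3 discs:
  disc 1: 1400 + 450 = 1850
  disc 2: 1000 + 400 + 200 = 1600
  disc 3: 1000 = 1000
This matches the lower bound, so 3 is optimal.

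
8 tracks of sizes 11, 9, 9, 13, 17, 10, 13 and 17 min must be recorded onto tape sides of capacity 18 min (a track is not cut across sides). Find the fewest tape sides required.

7

Total = 17 + 17 + 13 + 13 + 11 + 10 + 9 + 9 = 99 min.
Lower bound: ⌈99/18⌉ = 6 tape sides.
A packing using 7 tape sides:
  side 1: 17 = 17
  side 2: 17 = 17
  side 3: 13 = 13
  side 4: 13 = 13
  side 5: 11 = 11
  side 6: 10 = 10
  side 7: 9 + 9 = 18
No arrangement into 6 tape sides stays within capacity, so 7 is optimal.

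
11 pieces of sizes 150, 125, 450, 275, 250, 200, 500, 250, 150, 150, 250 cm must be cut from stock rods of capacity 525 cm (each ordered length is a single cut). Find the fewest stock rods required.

6

Total = 500 + 450 + 275 + 250 + 250 + 250 + 200 + 150 + 150 + 150 + 125 = 2750 cm.
Lower bound: ⌈2750/525⌉ = 6 stock rods.
A packing using 6 stock rods:
  stock rod 1: 500 = 500
  stock rod 2: 450 = 450
  stock rod 3: 275 + 250 = 525
  stock rod 4: 250 + 250 = 500
  stock rod 5: 200 + 150 + 150 = 500
  stock rod 6: 150 + 125 = 275
This matches the lower bound, so 6 is optimal.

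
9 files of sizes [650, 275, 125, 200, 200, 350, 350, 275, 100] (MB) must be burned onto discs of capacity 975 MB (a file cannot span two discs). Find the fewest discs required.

Total = 650 + 350 + 350 + 275 + 275 + 200 + 200 + 125 + 100 = 2525 MB.
Lower bound: ⌈2525/975⌉ = 3 discs.
A packing using 3 discs:
  disc 1: 650 + 275 = 925
  disc 2: 350 + 350 + 275 = 975
  disc 3: 200 + 200 + 125 + 100 = 625
This matches the lower bound, so 3 is optimal.

3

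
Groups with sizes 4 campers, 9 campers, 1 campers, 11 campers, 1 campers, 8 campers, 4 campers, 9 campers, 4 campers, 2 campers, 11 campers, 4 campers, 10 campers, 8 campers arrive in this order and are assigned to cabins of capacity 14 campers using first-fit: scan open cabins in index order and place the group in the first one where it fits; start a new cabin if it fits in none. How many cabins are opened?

7

  4 → cabin 1 (new)  [load 4/14]
  9 → cabin 1  [load 13/14]
  1 → cabin 1  [load 14/14]
  11 → cabin 2 (new)  [load 11/14]
  1 → cabin 2  [load 12/14]
  8 → cabin 3 (new)  [load 8/14]
  4 → cabin 3  [load 12/14]
  9 → cabin 4 (new)  [load 9/14]
  4 → cabin 4  [load 13/14]
  2 → cabin 2  [load 14/14]
  11 → cabin 5 (new)  [load 11/14]
  4 → cabin 6 (new)  [load 4/14]
  10 → cabin 6  [load 14/14]
  8 → cabin 7 (new)  [load 8/14]
7 cabins opened.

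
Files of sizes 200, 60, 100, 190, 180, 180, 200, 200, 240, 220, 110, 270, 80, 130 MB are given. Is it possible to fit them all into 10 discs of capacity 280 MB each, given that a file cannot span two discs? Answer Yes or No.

Yes

A valid assignment using 10 discs:
  disc 1: 270 = 270
  disc 2: 240 = 240
  disc 3: 220 + 60 = 280
  disc 4: 200 + 80 = 280
  disc 5: 200 = 200
  disc 6: 200 = 200
  disc 7: 190 = 190
  disc 8: 180 + 100 = 280
  disc 9: 180 = 180
  disc 10: 130 + 110 = 240
Every load is within 280 MB, so 10 discs suffice.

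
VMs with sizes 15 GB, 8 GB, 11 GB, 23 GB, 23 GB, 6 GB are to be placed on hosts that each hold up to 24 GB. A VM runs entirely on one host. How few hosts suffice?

4

Total = 23 + 23 + 15 + 11 + 8 + 6 = 86 GB.
Lower bound: ⌈86/24⌉ = 4 hosts.
A packing using 4 hosts:
  host 1: 23 = 23
  host 2: 23 = 23
  host 3: 15 + 8 = 23
  host 4: 11 + 6 = 17
This matches the lower bound, so 4 is optimal.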